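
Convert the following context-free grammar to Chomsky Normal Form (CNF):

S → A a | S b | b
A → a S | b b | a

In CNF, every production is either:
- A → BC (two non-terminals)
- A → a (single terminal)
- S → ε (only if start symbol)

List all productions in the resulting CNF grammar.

TA → a; TB → b; S → b; A → a; S → A TA; S → S TB; A → TA S; A → TB TB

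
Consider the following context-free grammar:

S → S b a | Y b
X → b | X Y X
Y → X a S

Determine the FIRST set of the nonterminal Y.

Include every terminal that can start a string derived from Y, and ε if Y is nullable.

We compute FIRST(Y) using the standard algorithm.
FIRST(S) = {b}
FIRST(X) = {b}
FIRST(Y) = {b}
Therefore, FIRST(Y) = {b}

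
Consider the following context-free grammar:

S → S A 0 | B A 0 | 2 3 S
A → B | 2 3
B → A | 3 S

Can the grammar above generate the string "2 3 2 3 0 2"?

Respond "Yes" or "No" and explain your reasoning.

No - no valid derivation exists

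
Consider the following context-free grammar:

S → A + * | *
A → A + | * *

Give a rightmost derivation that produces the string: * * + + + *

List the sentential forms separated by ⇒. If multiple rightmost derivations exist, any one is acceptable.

S ⇒ A + * ⇒ A + + * ⇒ A + + + * ⇒ * * + + + *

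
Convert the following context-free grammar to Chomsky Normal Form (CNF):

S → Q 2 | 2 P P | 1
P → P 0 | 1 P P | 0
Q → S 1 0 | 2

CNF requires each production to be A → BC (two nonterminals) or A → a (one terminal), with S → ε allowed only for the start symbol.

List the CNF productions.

T2 → 2; S → 1; T0 → 0; T1 → 1; P → 0; Q → 2; S → Q T2; S → T2 X0; X0 → P P; P → P T0; P → T1 X1; X1 → P P; Q → S X2; X2 → T1 T0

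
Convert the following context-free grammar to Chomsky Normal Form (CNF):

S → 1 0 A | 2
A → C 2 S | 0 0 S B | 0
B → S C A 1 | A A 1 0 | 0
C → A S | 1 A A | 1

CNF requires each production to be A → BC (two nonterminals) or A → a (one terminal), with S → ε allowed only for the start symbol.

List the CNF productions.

T1 → 1; T0 → 0; S → 2; T2 → 2; A → 0; B → 0; C → 1; S → T1 X0; X0 → T0 A; A → C X1; X1 → T2 S; A → T0 X2; X2 → T0 X3; X3 → S B; B → S X4; X4 → C X5; X5 → A T1; B → A X6; X6 → A X7; X7 → T1 T0; C → A S; C → T1 X8; X8 → A A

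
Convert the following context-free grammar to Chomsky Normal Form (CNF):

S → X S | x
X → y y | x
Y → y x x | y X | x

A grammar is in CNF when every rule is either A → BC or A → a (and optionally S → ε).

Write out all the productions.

S → x; TY → y; X → x; TX → x; Y → x; S → X S; X → TY TY; Y → TY X0; X0 → TX TX; Y → TY X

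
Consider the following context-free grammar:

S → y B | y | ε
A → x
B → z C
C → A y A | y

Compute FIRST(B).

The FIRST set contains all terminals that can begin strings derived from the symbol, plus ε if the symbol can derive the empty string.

We compute FIRST(B) using the standard algorithm.
FIRST(A) = {x}
FIRST(B) = {z}
FIRST(C) = {x, y}
FIRST(S) = {y, ε}
Therefore, FIRST(B) = {z}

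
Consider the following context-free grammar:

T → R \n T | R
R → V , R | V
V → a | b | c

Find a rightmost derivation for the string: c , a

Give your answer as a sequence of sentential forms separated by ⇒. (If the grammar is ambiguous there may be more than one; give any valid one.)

T ⇒ R ⇒ V , R ⇒ V , V ⇒ V , a ⇒ c , a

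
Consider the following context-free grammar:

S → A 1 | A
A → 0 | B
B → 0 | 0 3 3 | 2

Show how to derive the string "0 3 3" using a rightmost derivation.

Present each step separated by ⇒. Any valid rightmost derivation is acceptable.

S ⇒ A ⇒ B ⇒ 0 3 3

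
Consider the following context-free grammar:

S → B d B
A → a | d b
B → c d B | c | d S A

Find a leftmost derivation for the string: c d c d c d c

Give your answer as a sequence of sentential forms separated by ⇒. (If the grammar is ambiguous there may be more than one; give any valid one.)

S ⇒ B d B ⇒ c d B d B ⇒ c d c d B d B ⇒ c d c d c d B ⇒ c d c d c d c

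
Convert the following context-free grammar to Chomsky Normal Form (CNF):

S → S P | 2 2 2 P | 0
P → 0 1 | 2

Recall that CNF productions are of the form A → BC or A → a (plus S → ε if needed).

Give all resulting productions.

T2 → 2; S → 0; T0 → 0; T1 → 1; P → 2; S → S P; S → T2 X0; X0 → T2 X1; X1 → T2 P; P → T0 T1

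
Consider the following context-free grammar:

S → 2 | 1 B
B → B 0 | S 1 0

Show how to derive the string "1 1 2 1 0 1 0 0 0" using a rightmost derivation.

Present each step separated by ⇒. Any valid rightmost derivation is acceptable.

S ⇒ 1 B ⇒ 1 B 0 ⇒ 1 B 0 0 ⇒ 1 S 1 0 0 0 ⇒ 1 1 B 1 0 0 0 ⇒ 1 1 S 1 0 1 0 0 0 ⇒ 1 1 2 1 0 1 0 0 0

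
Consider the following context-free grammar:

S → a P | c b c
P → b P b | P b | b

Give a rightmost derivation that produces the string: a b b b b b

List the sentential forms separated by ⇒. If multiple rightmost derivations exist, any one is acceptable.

S ⇒ a P ⇒ a b P b ⇒ a b b P b b ⇒ a b b b b b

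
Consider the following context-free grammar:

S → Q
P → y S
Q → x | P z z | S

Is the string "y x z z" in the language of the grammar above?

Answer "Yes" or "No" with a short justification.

Yes - a valid derivation exists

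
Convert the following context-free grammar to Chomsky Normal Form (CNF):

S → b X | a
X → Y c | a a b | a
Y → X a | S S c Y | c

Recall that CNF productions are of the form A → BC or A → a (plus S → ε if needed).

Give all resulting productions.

TB → b; S → a; TC → c; TA → a; X → a; Y → c; S → TB X; X → Y TC; X → TA X0; X0 → TA TB; Y → X TA; Y → S X1; X1 → S X2; X2 → TC Y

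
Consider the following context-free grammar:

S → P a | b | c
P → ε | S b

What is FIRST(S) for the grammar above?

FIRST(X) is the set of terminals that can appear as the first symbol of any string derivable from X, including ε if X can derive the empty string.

We compute FIRST(S) using the standard algorithm.
FIRST(P) = {a, b, c, ε}
FIRST(S) = {a, b, c}
Therefore, FIRST(S) = {a, b, c}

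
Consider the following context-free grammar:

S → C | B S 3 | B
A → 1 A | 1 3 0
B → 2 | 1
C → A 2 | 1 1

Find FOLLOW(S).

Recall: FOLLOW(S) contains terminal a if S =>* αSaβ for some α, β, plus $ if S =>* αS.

We compute FOLLOW(S) using the standard algorithm.
FOLLOW(S) starts with {$}.
FIRST(A) = {1}
FIRST(B) = {1, 2}
FIRST(C) = {1}
FIRST(S) = {1, 2}
FOLLOW(A) = {2}
FOLLOW(B) = {$, 1, 2, 3}
FOLLOW(C) = {$, 3}
FOLLOW(S) = {$, 3}
Therefore, FOLLOW(S) = {$, 3}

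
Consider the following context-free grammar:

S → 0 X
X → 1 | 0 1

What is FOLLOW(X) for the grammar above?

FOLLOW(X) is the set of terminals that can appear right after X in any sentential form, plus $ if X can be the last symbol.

We compute FOLLOW(X) using the standard algorithm.
FOLLOW(S) starts with {$}.
FIRST(S) = {0}
FIRST(X) = {0, 1}
FOLLOW(S) = {$}
FOLLOW(X) = {$}
Therefore, FOLLOW(X) = {$}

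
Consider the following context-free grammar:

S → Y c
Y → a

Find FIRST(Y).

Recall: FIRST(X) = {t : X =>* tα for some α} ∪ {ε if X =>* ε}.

We compute FIRST(Y) using the standard algorithm.
FIRST(S) = {a}
FIRST(Y) = {a}
Therefore, FIRST(Y) = {a}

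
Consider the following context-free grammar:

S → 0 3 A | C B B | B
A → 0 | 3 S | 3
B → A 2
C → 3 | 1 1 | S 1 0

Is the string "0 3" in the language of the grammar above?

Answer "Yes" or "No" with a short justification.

No - no valid derivation exists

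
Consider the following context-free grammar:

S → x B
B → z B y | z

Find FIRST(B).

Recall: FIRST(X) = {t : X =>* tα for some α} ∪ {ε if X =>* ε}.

We compute FIRST(B) using the standard algorithm.
FIRST(B) = {z}
FIRST(S) = {x}
Therefore, FIRST(B) = {z}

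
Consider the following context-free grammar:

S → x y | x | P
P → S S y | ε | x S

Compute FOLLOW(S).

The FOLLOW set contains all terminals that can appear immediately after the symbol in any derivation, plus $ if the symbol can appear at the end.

We compute FOLLOW(S) using the standard algorithm.
FOLLOW(S) starts with {$}.
FIRST(P) = {x, y, ε}
FIRST(S) = {x, y, ε}
FOLLOW(P) = {$, x, y}
FOLLOW(S) = {$, x, y}
Therefore, FOLLOW(S) = {$, x, y}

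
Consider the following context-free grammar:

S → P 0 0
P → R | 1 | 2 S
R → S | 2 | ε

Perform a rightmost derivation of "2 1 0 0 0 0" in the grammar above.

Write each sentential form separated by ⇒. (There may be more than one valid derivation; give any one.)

S ⇒ P 0 0 ⇒ 2 S 0 0 ⇒ 2 P 0 0 0 0 ⇒ 2 1 0 0 0 0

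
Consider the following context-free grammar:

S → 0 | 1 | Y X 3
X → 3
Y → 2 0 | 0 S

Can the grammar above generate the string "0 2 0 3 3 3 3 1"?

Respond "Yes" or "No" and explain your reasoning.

No - no valid derivation exists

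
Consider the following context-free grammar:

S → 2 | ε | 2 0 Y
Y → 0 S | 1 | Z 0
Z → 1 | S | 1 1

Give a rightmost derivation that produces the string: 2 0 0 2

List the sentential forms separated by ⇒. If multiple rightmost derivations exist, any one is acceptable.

S ⇒ 2 0 Y ⇒ 2 0 0 S ⇒ 2 0 0 2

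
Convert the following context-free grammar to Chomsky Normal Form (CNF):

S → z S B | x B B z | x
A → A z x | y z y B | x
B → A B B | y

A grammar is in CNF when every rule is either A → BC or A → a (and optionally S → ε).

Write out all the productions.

TZ → z; TX → x; S → x; TY → y; A → x; B → y; S → TZ X0; X0 → S B; S → TX X1; X1 → B X2; X2 → B TZ; A → A X3; X3 → TZ TX; A → TY X4; X4 → TZ X5; X5 → TY B; B → A X6; X6 → B B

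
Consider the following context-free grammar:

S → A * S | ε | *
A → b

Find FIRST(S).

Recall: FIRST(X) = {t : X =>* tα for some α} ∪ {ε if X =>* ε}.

We compute FIRST(S) using the standard algorithm.
FIRST(A) = {b}
FIRST(S) = {*, b, ε}
Therefore, FIRST(S) = {*, b, ε}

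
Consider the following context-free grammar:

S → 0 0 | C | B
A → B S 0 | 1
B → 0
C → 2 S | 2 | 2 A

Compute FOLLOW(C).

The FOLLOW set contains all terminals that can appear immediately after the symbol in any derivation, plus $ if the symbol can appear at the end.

We compute FOLLOW(C) using the standard algorithm.
FOLLOW(S) starts with {$}.
FIRST(A) = {0, 1}
FIRST(B) = {0}
FIRST(C) = {2}
FIRST(S) = {0, 2}
FOLLOW(A) = {$, 0}
FOLLOW(B) = {$, 0, 2}
FOLLOW(C) = {$, 0}
FOLLOW(S) = {$, 0}
Therefore, FOLLOW(C) = {$, 0}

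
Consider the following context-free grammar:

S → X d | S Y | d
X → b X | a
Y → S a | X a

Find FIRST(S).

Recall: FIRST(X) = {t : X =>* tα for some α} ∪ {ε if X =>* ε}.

We compute FIRST(S) using the standard algorithm.
FIRST(S) = {a, b, d}
FIRST(X) = {a, b}
FIRST(Y) = {a, b, d}
Therefore, FIRST(S) = {a, b, d}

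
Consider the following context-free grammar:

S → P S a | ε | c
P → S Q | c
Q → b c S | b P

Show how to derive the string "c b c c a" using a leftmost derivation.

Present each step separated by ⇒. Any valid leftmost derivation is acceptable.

S ⇒ P S a ⇒ S Q S a ⇒ c Q S a ⇒ c b c S S a ⇒ c b c c S a ⇒ c b c c a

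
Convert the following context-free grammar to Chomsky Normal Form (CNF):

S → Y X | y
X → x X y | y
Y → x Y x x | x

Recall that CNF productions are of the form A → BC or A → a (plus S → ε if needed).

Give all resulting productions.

S → y; TX → x; TY → y; X → y; Y → x; S → Y X; X → TX X0; X0 → X TY; Y → TX X1; X1 → Y X2; X2 → TX TX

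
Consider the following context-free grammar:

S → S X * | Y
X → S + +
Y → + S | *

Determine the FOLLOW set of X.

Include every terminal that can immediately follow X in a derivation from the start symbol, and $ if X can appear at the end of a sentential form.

We compute FOLLOW(X) using the standard algorithm.
FOLLOW(S) starts with {$}.
FIRST(S) = {*, +}
FIRST(X) = {*, +}
FIRST(Y) = {*, +}
FOLLOW(S) = {$, *, +}
FOLLOW(X) = {*}
FOLLOW(Y) = {$, *, +}
Therefore, FOLLOW(X) = {*}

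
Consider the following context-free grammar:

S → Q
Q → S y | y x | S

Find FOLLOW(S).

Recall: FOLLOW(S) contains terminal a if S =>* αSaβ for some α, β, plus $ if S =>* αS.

We compute FOLLOW(S) using the standard algorithm.
FOLLOW(S) starts with {$}.
FIRST(Q) = {y}
FIRST(S) = {y}
FOLLOW(Q) = {$, y}
FOLLOW(S) = {$, y}
Therefore, FOLLOW(S) = {$, y}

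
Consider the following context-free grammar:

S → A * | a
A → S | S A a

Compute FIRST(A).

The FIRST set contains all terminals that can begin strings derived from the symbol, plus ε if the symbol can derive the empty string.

We compute FIRST(A) using the standard algorithm.
FIRST(A) = {a}
FIRST(S) = {a}
Therefore, FIRST(A) = {a}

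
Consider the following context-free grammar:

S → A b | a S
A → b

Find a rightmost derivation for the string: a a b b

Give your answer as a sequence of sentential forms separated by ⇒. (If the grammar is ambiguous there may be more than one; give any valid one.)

S ⇒ a S ⇒ a a S ⇒ a a A b ⇒ a a b b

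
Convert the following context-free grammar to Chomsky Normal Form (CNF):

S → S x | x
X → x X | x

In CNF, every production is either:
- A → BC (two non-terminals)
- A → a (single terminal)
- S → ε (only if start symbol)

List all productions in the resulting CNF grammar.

TX → x; S → x; X → x; S → S TX; X → TX X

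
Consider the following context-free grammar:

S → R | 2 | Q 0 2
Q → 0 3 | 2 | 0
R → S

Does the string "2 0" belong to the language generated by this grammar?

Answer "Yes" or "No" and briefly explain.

No - no valid derivation exists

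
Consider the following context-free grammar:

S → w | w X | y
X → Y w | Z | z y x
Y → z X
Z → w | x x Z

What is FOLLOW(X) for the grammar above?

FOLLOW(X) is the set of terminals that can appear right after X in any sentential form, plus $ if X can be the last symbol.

We compute FOLLOW(X) using the standard algorithm.
FOLLOW(S) starts with {$}.
FIRST(S) = {w, y}
FIRST(X) = {w, x, z}
FIRST(Y) = {z}
FIRST(Z) = {w, x}
FOLLOW(S) = {$}
FOLLOW(X) = {$, w}
FOLLOW(Y) = {w}
FOLLOW(Z) = {$, w}
Therefore, FOLLOW(X) = {$, w}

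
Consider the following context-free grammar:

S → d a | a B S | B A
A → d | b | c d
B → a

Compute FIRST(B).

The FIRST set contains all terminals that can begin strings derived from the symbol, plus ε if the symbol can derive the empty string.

We compute FIRST(B) using the standard algorithm.
FIRST(A) = {b, c, d}
FIRST(B) = {a}
FIRST(S) = {a, d}
Therefore, FIRST(B) = {a}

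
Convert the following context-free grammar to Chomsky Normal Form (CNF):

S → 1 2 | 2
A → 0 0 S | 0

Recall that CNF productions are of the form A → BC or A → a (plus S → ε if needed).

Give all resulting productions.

T1 → 1; T2 → 2; S → 2; T0 → 0; A → 0; S → T1 T2; A → T0 X0; X0 → T0 S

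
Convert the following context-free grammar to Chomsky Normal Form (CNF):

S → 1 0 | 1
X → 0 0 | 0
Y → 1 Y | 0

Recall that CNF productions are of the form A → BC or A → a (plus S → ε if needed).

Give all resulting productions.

T1 → 1; T0 → 0; S → 1; X → 0; Y → 0; S → T1 T0; X → T0 T0; Y → T1 Y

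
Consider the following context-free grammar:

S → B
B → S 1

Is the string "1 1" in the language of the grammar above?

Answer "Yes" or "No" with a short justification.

No - no valid derivation exists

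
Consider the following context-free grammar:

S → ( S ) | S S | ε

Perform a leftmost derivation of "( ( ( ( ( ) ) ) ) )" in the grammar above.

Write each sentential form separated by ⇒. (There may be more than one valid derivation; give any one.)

S ⇒ ( S ) ⇒ ( ( S ) ) ⇒ ( ( ( S ) ) ) ⇒ ( ( ( ( S ) ) ) ) ⇒ ( ( ( ( ( S ) ) ) ) ) ⇒ ( ( ( ( ( ) ) ) ) )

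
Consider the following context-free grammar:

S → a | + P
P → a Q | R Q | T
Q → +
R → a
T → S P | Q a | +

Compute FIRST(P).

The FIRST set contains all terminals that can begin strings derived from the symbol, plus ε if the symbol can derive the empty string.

We compute FIRST(P) using the standard algorithm.
FIRST(P) = {+, a}
FIRST(Q) = {+}
FIRST(R) = {a}
FIRST(S) = {+, a}
FIRST(T) = {+, a}
Therefore, FIRST(P) = {+, a}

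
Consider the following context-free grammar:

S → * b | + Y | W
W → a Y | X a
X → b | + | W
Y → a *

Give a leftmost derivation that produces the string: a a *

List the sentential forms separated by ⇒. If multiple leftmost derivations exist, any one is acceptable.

S ⇒ W ⇒ a Y ⇒ a a *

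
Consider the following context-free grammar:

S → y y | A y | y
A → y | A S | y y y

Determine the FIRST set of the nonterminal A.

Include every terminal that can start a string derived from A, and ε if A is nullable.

We compute FIRST(A) using the standard algorithm.
FIRST(A) = {y}
FIRST(S) = {y}
Therefore, FIRST(A) = {y}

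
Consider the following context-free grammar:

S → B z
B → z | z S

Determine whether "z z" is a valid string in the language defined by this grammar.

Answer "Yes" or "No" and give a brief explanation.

Yes - a valid derivation exists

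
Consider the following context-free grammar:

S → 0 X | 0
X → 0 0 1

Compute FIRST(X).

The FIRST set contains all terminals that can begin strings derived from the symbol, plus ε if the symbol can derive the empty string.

We compute FIRST(X) using the standard algorithm.
FIRST(S) = {0}
FIRST(X) = {0}
Therefore, FIRST(X) = {0}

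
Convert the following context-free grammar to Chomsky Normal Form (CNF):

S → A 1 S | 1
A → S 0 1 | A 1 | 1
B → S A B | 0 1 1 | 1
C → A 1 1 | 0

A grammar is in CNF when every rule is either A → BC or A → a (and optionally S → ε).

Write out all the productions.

T1 → 1; S → 1; T0 → 0; A → 1; B → 1; C → 0; S → A X0; X0 → T1 S; A → S X1; X1 → T0 T1; A → A T1; B → S X2; X2 → A B; B → T0 X3; X3 → T1 T1; C → A X4; X4 → T1 T1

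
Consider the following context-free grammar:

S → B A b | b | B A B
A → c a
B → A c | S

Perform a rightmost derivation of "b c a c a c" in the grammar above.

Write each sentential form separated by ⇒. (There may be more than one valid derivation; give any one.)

S ⇒ B A B ⇒ B A A c ⇒ B A c a c ⇒ B c a c a c ⇒ S c a c a c ⇒ b c a c a c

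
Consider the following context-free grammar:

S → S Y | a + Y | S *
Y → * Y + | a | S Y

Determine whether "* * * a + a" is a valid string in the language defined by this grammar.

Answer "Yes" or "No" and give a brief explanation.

No - no valid derivation exists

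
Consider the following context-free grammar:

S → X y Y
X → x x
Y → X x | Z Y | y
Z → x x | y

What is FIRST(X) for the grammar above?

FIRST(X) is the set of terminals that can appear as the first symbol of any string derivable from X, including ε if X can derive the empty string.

We compute FIRST(X) using the standard algorithm.
FIRST(S) = {x}
FIRST(X) = {x}
FIRST(Y) = {x, y}
FIRST(Z) = {x, y}
Therefore, FIRST(X) = {x}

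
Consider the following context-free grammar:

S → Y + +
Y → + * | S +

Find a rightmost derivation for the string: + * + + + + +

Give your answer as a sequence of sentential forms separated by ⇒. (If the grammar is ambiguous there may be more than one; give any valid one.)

S ⇒ Y + + ⇒ S + + + ⇒ Y + + + + + ⇒ + * + + + + +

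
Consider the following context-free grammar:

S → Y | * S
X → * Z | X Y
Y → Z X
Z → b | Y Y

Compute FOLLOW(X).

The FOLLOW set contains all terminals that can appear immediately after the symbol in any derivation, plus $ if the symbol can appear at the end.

We compute FOLLOW(X) using the standard algorithm.
FOLLOW(S) starts with {$}.
FIRST(S) = {*, b}
FIRST(X) = {*}
FIRST(Y) = {b}
FIRST(Z) = {b}
FOLLOW(S) = {$}
FOLLOW(X) = {$, *, b}
FOLLOW(Y) = {$, *, b}
FOLLOW(Z) = {$, *, b}
Therefore, FOLLOW(X) = {$, *, b}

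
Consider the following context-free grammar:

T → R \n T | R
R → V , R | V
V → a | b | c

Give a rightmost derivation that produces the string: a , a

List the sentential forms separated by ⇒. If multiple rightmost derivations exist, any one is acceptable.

T ⇒ R ⇒ V , R ⇒ V , V ⇒ V , a ⇒ a , a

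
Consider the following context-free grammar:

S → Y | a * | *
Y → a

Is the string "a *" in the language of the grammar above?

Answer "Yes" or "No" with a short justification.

Yes - a valid derivation exists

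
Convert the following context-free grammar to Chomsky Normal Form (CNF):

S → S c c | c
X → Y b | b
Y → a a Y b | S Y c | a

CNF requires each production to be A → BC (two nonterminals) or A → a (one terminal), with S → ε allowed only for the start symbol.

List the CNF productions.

TC → c; S → c; TB → b; X → b; TA → a; Y → a; S → S X0; X0 → TC TC; X → Y TB; Y → TA X1; X1 → TA X2; X2 → Y TB; Y → S X3; X3 → Y TC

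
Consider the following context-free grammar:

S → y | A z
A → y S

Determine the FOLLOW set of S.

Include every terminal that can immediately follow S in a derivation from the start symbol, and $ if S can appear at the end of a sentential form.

We compute FOLLOW(S) using the standard algorithm.
FOLLOW(S) starts with {$}.
FIRST(A) = {y}
FIRST(S) = {y}
FOLLOW(A) = {z}
FOLLOW(S) = {$, z}
Therefore, FOLLOW(S) = {$, z}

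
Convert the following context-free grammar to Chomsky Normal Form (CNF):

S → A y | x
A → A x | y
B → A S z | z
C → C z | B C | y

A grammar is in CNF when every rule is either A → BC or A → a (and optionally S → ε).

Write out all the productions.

TY → y; S → x; TX → x; A → y; TZ → z; B → z; C → y; S → A TY; A → A TX; B → A X0; X0 → S TZ; C → C TZ; C → B C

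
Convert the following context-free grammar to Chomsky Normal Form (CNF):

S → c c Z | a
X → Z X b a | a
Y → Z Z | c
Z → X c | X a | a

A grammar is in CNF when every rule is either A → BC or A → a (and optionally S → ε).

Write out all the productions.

TC → c; S → a; TB → b; TA → a; X → a; Y → c; Z → a; S → TC X0; X0 → TC Z; X → Z X1; X1 → X X2; X2 → TB TA; Y → Z Z; Z → X TC; Z → X TA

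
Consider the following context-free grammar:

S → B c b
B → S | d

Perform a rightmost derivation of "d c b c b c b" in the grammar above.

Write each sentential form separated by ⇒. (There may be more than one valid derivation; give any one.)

S ⇒ B c b ⇒ S c b ⇒ B c b c b ⇒ S c b c b ⇒ B c b c b c b ⇒ d c b c b c b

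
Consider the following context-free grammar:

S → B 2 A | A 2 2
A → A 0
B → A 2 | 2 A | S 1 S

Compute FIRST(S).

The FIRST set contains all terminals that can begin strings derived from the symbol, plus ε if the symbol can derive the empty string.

We compute FIRST(S) using the standard algorithm.
FIRST(A) = {}
FIRST(B) = {2}
FIRST(S) = {2}
Therefore, FIRST(S) = {2}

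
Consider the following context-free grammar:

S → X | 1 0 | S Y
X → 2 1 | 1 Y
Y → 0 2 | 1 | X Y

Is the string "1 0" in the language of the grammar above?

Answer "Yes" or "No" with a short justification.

Yes - a valid derivation exists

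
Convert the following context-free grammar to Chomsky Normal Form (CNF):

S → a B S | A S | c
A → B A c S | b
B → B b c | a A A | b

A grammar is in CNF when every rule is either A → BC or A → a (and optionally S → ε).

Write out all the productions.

TA → a; S → c; TC → c; A → b; TB → b; B → b; S → TA X0; X0 → B S; S → A S; A → B X1; X1 → A X2; X2 → TC S; B → B X3; X3 → TB TC; B → TA X4; X4 → A A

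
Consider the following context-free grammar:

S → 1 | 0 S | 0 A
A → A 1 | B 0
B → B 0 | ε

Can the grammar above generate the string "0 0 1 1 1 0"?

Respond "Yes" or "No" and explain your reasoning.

No - no valid derivation exists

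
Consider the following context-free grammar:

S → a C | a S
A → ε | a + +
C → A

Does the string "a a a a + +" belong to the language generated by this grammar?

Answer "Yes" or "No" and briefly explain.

Yes - a valid derivation exists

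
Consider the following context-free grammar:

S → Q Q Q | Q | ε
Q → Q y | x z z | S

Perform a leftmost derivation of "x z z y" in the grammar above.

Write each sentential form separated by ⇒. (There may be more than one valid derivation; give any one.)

S ⇒ Q ⇒ Q y ⇒ x z z y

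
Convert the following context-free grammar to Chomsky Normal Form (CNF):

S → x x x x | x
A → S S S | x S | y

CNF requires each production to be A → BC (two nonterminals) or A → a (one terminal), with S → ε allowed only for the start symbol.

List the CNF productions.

TX → x; S → x; A → y; S → TX X0; X0 → TX X1; X1 → TX TX; A → S X2; X2 → S S; A → TX S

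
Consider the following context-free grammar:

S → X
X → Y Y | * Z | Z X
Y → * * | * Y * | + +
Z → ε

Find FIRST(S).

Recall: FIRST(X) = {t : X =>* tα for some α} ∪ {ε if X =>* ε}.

We compute FIRST(S) using the standard algorithm.
FIRST(S) = {*, +}
FIRST(X) = {*, +}
FIRST(Y) = {*, +}
FIRST(Z) = {ε}
Therefore, FIRST(S) = {*, +}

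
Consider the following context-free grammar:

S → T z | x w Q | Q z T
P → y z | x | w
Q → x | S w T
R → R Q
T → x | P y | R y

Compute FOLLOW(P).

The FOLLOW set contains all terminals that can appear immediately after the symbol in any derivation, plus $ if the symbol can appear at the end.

We compute FOLLOW(P) using the standard algorithm.
FOLLOW(S) starts with {$}.
FIRST(P) = {w, x, y}
FIRST(Q) = {w, x, y}
FIRST(R) = {}
FIRST(S) = {w, x, y}
FIRST(T) = {w, x, y}
FOLLOW(P) = {y}
FOLLOW(Q) = {$, w, x, y, z}
FOLLOW(R) = {w, x, y}
FOLLOW(S) = {$, w}
FOLLOW(T) = {$, w, x, y, z}
Therefore, FOLLOW(P) = {y}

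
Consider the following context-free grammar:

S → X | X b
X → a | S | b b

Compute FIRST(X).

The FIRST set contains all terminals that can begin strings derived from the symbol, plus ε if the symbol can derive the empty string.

We compute FIRST(X) using the standard algorithm.
FIRST(S) = {a, b}
FIRST(X) = {a, b}
Therefore, FIRST(X) = {a, b}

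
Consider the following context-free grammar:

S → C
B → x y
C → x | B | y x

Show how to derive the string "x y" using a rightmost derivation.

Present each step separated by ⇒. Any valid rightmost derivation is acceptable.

S ⇒ C ⇒ B ⇒ x y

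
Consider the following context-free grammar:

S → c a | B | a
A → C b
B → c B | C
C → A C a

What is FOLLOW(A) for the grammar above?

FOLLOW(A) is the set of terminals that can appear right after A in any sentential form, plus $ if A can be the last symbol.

We compute FOLLOW(A) using the standard algorithm.
FOLLOW(S) starts with {$}.
FIRST(A) = {}
FIRST(B) = {c}
FIRST(C) = {}
FIRST(S) = {a, c}
FOLLOW(A) = {}
FOLLOW(B) = {$}
FOLLOW(C) = {$, a, b}
FOLLOW(S) = {$}
Therefore, FOLLOW(A) = {}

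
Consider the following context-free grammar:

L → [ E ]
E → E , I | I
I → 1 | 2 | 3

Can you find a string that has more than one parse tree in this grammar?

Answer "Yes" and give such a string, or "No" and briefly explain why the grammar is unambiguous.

No - the grammar is unambiguous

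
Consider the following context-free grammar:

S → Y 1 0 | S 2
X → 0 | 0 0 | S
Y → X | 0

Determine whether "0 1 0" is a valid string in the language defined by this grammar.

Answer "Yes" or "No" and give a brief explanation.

Yes - a valid derivation exists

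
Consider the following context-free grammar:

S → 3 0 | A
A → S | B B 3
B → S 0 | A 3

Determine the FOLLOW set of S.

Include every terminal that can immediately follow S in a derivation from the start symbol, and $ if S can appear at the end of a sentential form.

We compute FOLLOW(S) using the standard algorithm.
FOLLOW(S) starts with {$}.
FIRST(A) = {3}
FIRST(B) = {3}
FIRST(S) = {3}
FOLLOW(A) = {$, 0, 3}
FOLLOW(B) = {3}
FOLLOW(S) = {$, 0, 3}
Therefore, FOLLOW(S) = {$, 0, 3}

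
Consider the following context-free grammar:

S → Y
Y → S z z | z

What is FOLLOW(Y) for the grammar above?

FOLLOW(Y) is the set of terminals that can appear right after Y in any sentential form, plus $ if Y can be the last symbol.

We compute FOLLOW(Y) using the standard algorithm.
FOLLOW(S) starts with {$}.
FIRST(S) = {z}
FIRST(Y) = {z}
FOLLOW(S) = {$, z}
FOLLOW(Y) = {$, z}
Therefore, FOLLOW(Y) = {$, z}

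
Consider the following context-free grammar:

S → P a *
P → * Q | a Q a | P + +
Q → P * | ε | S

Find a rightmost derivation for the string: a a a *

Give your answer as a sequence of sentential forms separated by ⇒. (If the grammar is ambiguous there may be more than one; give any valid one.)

S ⇒ P a * ⇒ a Q a a * ⇒ a a a *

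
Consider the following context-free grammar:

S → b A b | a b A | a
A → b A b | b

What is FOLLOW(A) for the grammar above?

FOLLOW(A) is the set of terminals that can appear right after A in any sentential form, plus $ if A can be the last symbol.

We compute FOLLOW(A) using the standard algorithm.
FOLLOW(S) starts with {$}.
FIRST(A) = {b}
FIRST(S) = {a, b}
FOLLOW(A) = {$, b}
FOLLOW(S) = {$}
Therefore, FOLLOW(A) = {$, b}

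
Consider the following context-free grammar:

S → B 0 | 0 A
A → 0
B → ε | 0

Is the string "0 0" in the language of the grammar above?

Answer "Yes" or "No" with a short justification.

Yes - a valid derivation exists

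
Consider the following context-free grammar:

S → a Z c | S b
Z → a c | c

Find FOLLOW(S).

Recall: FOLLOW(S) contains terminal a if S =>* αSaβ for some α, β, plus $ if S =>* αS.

We compute FOLLOW(S) using the standard algorithm.
FOLLOW(S) starts with {$}.
FIRST(S) = {a}
FIRST(Z) = {a, c}
FOLLOW(S) = {$, b}
FOLLOW(Z) = {c}
Therefore, FOLLOW(S) = {$, b}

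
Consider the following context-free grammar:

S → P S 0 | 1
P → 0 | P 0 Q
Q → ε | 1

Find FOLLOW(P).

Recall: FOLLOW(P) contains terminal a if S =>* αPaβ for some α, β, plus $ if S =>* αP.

We compute FOLLOW(P) using the standard algorithm.
FOLLOW(S) starts with {$}.
FIRST(P) = {0}
FIRST(Q) = {1, ε}
FIRST(S) = {0, 1}
FOLLOW(P) = {0, 1}
FOLLOW(Q) = {0, 1}
FOLLOW(S) = {$, 0}
Therefore, FOLLOW(P) = {0, 1}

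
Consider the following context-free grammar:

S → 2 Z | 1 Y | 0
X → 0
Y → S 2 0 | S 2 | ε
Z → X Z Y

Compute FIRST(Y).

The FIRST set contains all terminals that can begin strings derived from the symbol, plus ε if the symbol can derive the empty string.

We compute FIRST(Y) using the standard algorithm.
FIRST(S) = {0, 1, 2}
FIRST(X) = {0}
FIRST(Y) = {0, 1, 2, ε}
FIRST(Z) = {0}
Therefore, FIRST(Y) = {0, 1, 2, ε}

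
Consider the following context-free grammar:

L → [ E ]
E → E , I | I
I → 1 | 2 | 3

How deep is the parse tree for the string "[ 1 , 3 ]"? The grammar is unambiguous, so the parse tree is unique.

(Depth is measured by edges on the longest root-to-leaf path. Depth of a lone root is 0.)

4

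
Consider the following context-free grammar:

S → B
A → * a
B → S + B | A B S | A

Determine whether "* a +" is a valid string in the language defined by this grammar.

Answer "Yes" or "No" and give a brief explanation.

No - no valid derivation exists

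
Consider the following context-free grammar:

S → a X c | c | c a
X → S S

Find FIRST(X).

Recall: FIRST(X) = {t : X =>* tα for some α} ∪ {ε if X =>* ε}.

We compute FIRST(X) using the standard algorithm.
FIRST(S) = {a, c}
FIRST(X) = {a, c}
Therefore, FIRST(X) = {a, c}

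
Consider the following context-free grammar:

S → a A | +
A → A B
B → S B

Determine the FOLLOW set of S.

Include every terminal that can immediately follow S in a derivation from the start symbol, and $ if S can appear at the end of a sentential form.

We compute FOLLOW(S) using the standard algorithm.
FOLLOW(S) starts with {$}.
FIRST(A) = {}
FIRST(B) = {+, a}
FIRST(S) = {+, a}
FOLLOW(A) = {$, +, a}
FOLLOW(B) = {$, +, a}
FOLLOW(S) = {$, +, a}
Therefore, FOLLOW(S) = {$, +, a}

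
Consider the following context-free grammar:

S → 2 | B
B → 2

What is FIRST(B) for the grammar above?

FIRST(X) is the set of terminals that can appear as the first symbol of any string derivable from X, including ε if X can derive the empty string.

We compute FIRST(B) using the standard algorithm.
FIRST(B) = {2}
FIRST(S) = {2}
Therefore, FIRST(B) = {2}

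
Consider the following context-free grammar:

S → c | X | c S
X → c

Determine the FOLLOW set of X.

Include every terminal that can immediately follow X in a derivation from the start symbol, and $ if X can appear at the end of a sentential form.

We compute FOLLOW(X) using the standard algorithm.
FOLLOW(S) starts with {$}.
FIRST(S) = {c}
FIRST(X) = {c}
FOLLOW(S) = {$}
FOLLOW(X) = {$}
Therefore, FOLLOW(X) = {$}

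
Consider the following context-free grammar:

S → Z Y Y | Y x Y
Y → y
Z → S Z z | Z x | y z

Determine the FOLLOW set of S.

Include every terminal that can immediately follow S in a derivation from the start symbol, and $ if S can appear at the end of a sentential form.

We compute FOLLOW(S) using the standard algorithm.
FOLLOW(S) starts with {$}.
FIRST(S) = {y}
FIRST(Y) = {y}
FIRST(Z) = {y}
FOLLOW(S) = {$, y}
FOLLOW(Y) = {$, x, y}
FOLLOW(Z) = {x, y, z}
Therefore, FOLLOW(S) = {$, y}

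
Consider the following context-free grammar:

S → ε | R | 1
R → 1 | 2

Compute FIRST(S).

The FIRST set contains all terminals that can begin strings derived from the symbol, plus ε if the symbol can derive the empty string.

We compute FIRST(S) using the standard algorithm.
FIRST(R) = {1, 2}
FIRST(S) = {1, 2, ε}
Therefore, FIRST(S) = {1, 2, ε}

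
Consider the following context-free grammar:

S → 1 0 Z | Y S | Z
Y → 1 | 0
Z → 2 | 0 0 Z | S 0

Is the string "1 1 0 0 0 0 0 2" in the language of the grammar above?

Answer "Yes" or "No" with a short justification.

Yes - a valid derivation exists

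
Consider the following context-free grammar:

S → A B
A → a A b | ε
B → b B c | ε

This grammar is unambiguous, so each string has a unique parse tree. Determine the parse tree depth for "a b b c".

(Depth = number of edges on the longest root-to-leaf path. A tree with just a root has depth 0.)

3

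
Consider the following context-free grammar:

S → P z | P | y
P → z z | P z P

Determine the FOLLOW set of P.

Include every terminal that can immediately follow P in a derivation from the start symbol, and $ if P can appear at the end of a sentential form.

We compute FOLLOW(P) using the standard algorithm.
FOLLOW(S) starts with {$}.
FIRST(P) = {z}
FIRST(S) = {y, z}
FOLLOW(P) = {$, z}
FOLLOW(S) = {$}
Therefore, FOLLOW(P) = {$, z}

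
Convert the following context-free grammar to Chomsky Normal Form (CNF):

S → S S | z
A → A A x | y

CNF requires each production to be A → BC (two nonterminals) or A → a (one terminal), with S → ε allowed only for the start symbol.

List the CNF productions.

S → z; TX → x; A → y; S → S S; A → A X0; X0 → A TX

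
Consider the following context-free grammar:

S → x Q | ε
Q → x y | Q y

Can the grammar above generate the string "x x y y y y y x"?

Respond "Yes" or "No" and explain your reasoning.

No - no valid derivation exists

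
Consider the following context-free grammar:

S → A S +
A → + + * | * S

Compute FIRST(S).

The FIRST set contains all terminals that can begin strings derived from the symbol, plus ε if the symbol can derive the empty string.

We compute FIRST(S) using the standard algorithm.
FIRST(A) = {*, +}
FIRST(S) = {*, +}
Therefore, FIRST(S) = {*, +}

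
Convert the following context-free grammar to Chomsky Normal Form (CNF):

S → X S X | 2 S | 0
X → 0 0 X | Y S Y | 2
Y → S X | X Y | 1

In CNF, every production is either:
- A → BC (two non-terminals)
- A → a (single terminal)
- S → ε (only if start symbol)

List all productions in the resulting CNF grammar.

T2 → 2; S → 0; T0 → 0; X → 2; Y → 1; S → X X0; X0 → S X; S → T2 S; X → T0 X1; X1 → T0 X; X → Y X2; X2 → S Y; Y → S X; Y → X Y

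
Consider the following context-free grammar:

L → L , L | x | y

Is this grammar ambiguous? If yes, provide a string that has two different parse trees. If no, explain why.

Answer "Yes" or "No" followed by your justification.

Yes - the string 'y , x , y , y , y , y' has two distinct leftmost derivations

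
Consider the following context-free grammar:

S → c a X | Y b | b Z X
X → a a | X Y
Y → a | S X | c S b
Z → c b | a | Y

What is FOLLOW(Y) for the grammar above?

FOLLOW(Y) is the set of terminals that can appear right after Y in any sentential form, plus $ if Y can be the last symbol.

We compute FOLLOW(Y) using the standard algorithm.
FOLLOW(S) starts with {$}.
FIRST(S) = {a, b, c}
FIRST(X) = {a}
FIRST(Y) = {a, b, c}
FIRST(Z) = {a, b, c}
FOLLOW(S) = {$, a, b}
FOLLOW(X) = {$, a, b, c}
FOLLOW(Y) = {$, a, b, c}
FOLLOW(Z) = {a}
Therefore, FOLLOW(Y) = {$, a, b, c}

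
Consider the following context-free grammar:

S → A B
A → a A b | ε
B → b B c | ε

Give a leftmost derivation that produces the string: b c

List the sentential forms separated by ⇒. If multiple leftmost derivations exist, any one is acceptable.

S ⇒ A B ⇒ B ⇒ b B c ⇒ b c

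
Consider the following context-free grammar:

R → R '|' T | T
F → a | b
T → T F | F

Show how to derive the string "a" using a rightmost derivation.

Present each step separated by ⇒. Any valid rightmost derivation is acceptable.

R ⇒ T ⇒ F ⇒ a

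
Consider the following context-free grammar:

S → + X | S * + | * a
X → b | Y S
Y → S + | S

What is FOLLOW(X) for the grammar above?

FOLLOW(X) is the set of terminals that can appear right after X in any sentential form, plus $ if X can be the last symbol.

We compute FOLLOW(X) using the standard algorithm.
FOLLOW(S) starts with {$}.
FIRST(S) = {*, +}
FIRST(X) = {*, +, b}
FIRST(Y) = {*, +}
FOLLOW(S) = {$, *, +}
FOLLOW(X) = {$, *, +}
FOLLOW(Y) = {*, +}
Therefore, FOLLOW(X) = {$, *, +}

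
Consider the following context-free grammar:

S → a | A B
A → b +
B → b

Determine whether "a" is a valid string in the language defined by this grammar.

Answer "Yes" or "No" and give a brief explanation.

Yes - a valid derivation exists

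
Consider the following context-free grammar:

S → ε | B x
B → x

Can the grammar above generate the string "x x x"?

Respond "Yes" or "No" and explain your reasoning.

No - no valid derivation exists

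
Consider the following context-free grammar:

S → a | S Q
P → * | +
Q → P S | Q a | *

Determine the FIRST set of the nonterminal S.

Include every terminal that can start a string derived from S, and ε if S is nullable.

We compute FIRST(S) using the standard algorithm.
FIRST(P) = {*, +}
FIRST(Q) = {*, +}
FIRST(S) = {a}
Therefore, FIRST(S) = {a}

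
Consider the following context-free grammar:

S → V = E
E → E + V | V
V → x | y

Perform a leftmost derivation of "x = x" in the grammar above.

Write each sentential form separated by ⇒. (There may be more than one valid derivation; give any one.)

S ⇒ V = E ⇒ x = E ⇒ x = V ⇒ x = x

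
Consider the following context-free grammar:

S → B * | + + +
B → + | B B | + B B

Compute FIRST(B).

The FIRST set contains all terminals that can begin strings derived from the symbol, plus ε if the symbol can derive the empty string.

We compute FIRST(B) using the standard algorithm.
FIRST(B) = {+}
FIRST(S) = {+}
Therefore, FIRST(B) = {+}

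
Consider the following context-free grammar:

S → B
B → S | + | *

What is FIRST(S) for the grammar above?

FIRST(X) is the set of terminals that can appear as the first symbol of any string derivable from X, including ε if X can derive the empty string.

We compute FIRST(S) using the standard algorithm.
FIRST(B) = {*, +}
FIRST(S) = {*, +}
Therefore, FIRST(S) = {*, +}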